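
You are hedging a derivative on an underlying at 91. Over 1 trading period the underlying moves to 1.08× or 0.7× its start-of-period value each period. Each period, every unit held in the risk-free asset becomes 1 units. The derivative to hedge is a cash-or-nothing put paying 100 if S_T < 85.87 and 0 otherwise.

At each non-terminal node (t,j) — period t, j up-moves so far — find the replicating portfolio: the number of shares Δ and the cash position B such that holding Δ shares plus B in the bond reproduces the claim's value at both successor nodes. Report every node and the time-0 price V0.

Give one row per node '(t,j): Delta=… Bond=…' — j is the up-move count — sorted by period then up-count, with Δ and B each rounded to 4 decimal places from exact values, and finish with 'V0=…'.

(0,0): Delta=-2.8918 Bond=284.2105
V0=21.0526

No-arbitrage ⇒ martingale measure with p* = (R−d)/(u−d) = 0.7895.
Terminal payoffs: V(1,0)=100.0000, V(1,1)=0.0000
Node (0,0) S=91.0000: V=(p*·0.0000+(1−p*)·100.0000)/1=21.0526; Δ=(0.0000−100.0000)/(98.2800−63.7000)=-2.8918; B=V−Δ·S=284.2105
Each (Δ,B) replicates both successor values, so the strategy is self-financing and V0 is arbitrage-free.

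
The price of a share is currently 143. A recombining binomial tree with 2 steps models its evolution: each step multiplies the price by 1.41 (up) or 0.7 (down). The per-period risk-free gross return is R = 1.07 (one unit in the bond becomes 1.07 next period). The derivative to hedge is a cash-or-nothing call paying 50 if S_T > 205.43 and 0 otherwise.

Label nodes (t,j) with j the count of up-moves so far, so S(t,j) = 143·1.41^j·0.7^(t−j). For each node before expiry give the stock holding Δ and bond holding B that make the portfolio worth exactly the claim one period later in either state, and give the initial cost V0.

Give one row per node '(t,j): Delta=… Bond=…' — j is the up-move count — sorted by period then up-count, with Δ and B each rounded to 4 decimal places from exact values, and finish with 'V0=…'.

(0,0): Delta=0.2398 Bond=-22.4381
(1,0): Delta=0.0000 Bond=0.0000
(1,1): Delta=0.3493 Bond=-46.0708
V0=11.8601

Since d<R<u, set p* = (R−d)/(u−d) = 0.5211; price each node as the discounted p*-expectation of its children.
Terminal values V(2,·): V(2,0)=0.0000, V(2,1)=0.0000, V(2,2)=50.0000
  t=1,j=0: stock 100.1000 → up 141.1410 (V=0.0000), down 70.0700 (V=0.0000). Price 0.0000; hedge Δ=0.0000, bond B=0.0000.
  t=1,j=1: stock 201.6300 → up 284.2983 (V=50.0000), down 141.1410 (V=0.0000). Price 24.3517; hedge Δ=0.3493, bond B=-46.0708.
  t=0,j=0: stock 143.0000 → up 201.6300 (V=24.3517), down 100.1000 (V=0.0000). Price 11.8601; hedge Δ=0.2398, bond B=-22.4381.
The time-0 hedge costs 11.8601, which is the no-arbitrage price.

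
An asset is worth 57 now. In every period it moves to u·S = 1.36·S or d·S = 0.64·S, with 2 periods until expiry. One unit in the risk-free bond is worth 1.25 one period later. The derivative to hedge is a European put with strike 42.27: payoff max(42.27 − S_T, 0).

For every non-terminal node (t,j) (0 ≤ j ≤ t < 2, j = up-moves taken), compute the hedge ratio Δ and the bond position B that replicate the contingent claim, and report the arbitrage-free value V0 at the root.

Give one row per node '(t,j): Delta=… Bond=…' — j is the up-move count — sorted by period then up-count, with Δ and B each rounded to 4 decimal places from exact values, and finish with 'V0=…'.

Since d<R<u, set p* = (R−d)/(u−d) = 0.8472; price each node as the discounted p*-expectation of its children.
At expiry t=2: V(2,0)=18.9228, V(2,1)=0.0000, V(2,2)=0.0000
Node (1,0) S=36.4800: V=(p*·0.0000+(1−p*)·18.9228)/1.25=2.3128; Δ=(0.0000−18.9228)/(49.6128−23.3472)=-0.7204; B=V−Δ·S=28.5945
Node (1,1) S=77.5200: V=(p*·0.0000+(1−p*)·0.0000)/1.25=0.0000; Δ=(0.0000−0.0000)/(105.4272−49.6128)=0.0000; B=V−Δ·S=0.0000
Node (0,0) S=57.0000: V=(p*·0.0000+(1−p*)·2.3128)/1.25=0.2827; Δ=(0.0000−2.3128)/(77.5200−36.4800)=-0.0564; B=V−Δ·S=3.4949
Self-financing check: at every node Δ·S+B equals the discounted successor values.

(0,0): Delta=-0.0564 Bond=3.4949
(1,0): Delta=-0.7204 Bond=28.5945
(1,1): Delta=0.0000 Bond=0.0000
V0=0.2827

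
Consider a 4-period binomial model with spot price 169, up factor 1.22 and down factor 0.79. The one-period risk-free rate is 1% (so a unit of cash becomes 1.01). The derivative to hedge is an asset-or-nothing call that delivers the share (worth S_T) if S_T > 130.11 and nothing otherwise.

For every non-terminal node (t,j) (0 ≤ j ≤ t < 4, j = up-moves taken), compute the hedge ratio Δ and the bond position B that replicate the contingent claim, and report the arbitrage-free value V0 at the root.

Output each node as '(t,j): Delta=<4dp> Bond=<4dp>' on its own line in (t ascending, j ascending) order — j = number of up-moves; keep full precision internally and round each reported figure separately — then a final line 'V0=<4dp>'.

Risk-neutral probability p* = (R−d)/(u−d) = (1.01−0.79)/(1.22−0.79) = 0.5116.
Terminal values V(4,·): V(4,0)=0.0000, V(4,1)=0.0000, V(4,2)=156.9859, V(4,3)=242.4339, V(4,4)=374.3915
Node (3,0) S=83.3236: V=(p*·0.0000+(1−p*)·0.0000)/1.01=0.0000; Δ=(0.0000−0.0000)/(101.6548−65.8256)=0.0000; B=V−Δ·S=0.0000
Node (3,1) S=128.6769: V=(p*·156.9859+(1−p*)·0.0000)/1.01=79.5231; Δ=(156.9859−0.0000)/(156.9859−101.6548)=2.8372; B=V−Δ·S=-285.5603
Node (3,2) S=198.7163: V=(p*·242.4339+(1−p*)·156.9859)/1.01=198.7163; Δ=(242.4339−156.9859)/(242.4339−156.9859)=1.0000; B=V−Δ·S=0.0000
Node (3,3) S=306.8783: V=(p*·374.3915+(1−p*)·242.4339)/1.01=306.8783; Δ=(374.3915−242.4339)/(374.3915−242.4339)=1.0000; B=V−Δ·S=0.0000
Node (2,0) S=105.4729: V=(p*·79.5231+(1−p*)·0.0000)/1.01=40.2834; Δ=(79.5231−0.0000)/(128.6769−83.3236)=1.7534; B=V−Δ·S=-144.6541
Node (2,1) S=162.8822: V=(p*·198.7163+(1−p*)·79.5231)/1.01=139.1145; Δ=(198.7163−79.5231)/(198.7163−128.6769)=1.7018; B=V−Δ·S=-138.0789
Node (2,2) S=251.5396: V=(p*·306.8783+(1−p*)·198.7163)/1.01=251.5396; Δ=(306.8783−198.7163)/(306.8783−198.7163)=1.0000; B=V−Δ·S=0.0000
Node (1,0) S=133.5100: V=(p*·139.1145+(1−p*)·40.2834)/1.01=89.9487; Δ=(139.1145−40.2834)/(162.8822−105.4729)=1.7215; B=V−Δ·S=-139.8911
Node (1,1) S=206.1800: V=(p*·251.5396+(1−p*)·139.1145)/1.01=194.6875; Δ=(251.5396−139.1145)/(251.5396−162.8822)=1.2681; B=V−Δ·S=-66.7662
Node (0,0) S=169.0000: V=(p*·194.6875+(1−p*)·89.9487)/1.01=142.1148; Δ=(194.6875−89.9487)/(206.1800−133.5100)=1.4413; B=V−Δ·S=-101.4637
The time-0 hedge costs 142.1148, which is the no-arbitrage price.

(0,0): Delta=1.4413 Bond=-101.4637
(1,0): Delta=1.7215 Bond=-139.8911
(1,1): Delta=1.2681 Bond=-66.7662
(2,0): Delta=1.7534 Bond=-144.6541
(2,1): Delta=1.7018 Bond=-138.0789
(2,2): Delta=1.0000 Bond=0.0000
(3,0): Delta=0.0000 Bond=0.0000
(3,1): Delta=2.8372 Bond=-285.5603
(3,2): Delta=1.0000 Bond=0.0000
(3,3): Delta=1.0000 Bond=0.0000
V0=142.1148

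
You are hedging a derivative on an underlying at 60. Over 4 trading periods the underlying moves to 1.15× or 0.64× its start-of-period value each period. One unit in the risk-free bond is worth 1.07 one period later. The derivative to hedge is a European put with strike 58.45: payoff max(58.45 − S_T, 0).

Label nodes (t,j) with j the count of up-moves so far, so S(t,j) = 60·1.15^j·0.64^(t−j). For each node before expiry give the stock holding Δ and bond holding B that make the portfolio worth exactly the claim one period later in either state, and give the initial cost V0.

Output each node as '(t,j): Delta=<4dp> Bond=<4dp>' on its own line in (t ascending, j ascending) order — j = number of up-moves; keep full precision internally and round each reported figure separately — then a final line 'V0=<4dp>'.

(0,0): Delta=-0.2567 Bond=17.9145
(1,0): Delta=-1.0000 Bond=47.7126
(1,1): Delta=-0.1797 Bond=13.8580
(2,0): Delta=-1.0000 Bond=51.0525
(2,1): Delta=-1.0000 Bond=51.0525
(2,2): Delta=-0.0948 Bond=8.0886
(3,0): Delta=-1.0000 Bond=54.6262
(3,1): Delta=-1.0000 Bond=54.6262
(3,2): Delta=-1.0000 Bond=54.6262
(3,3): Delta=-0.0010 Bond=0.1020
V0=2.5147

Since d<R<u, set p* = (R−d)/(u−d) = 0.8431; price each node as the discounted p*-expectation of its children.
At expiry t=4: V(4,0)=48.3837, V(4,1)=40.3621, V(4,2)=25.9482, V(4,3)=0.0484, V(4,4)=0.0000
Node (3,0) S=15.7286: V=(p*·40.3621+(1−p*)·48.3837)/1.07=38.8975; Δ=(40.3621−48.3837)/(18.0879−10.0663)=-1.0000; B=V−Δ·S=54.6262
Node (3,1) S=28.2624: V=(p*·25.9482+(1−p*)·40.3621)/1.07=26.3638; Δ=(25.9482−40.3621)/(32.5018−18.0879)=-1.0000; B=V−Δ·S=54.6262
Node (3,2) S=50.7840: V=(p*·0.0484+(1−p*)·25.9482)/1.07=3.8422; Δ=(0.0484−25.9482)/(58.4016−32.5018)=-1.0000; B=V−Δ·S=54.6262
Node (3,3) S=91.2525: V=(p*·0.0000+(1−p*)·0.0484)/1.07=0.0071; Δ=(0.0000−0.0484)/(104.9404−58.4016)=-0.0010; B=V−Δ·S=0.1020
Node (2,0) S=24.5760: V=(p*·26.3638+(1−p*)·38.8975)/1.07=26.4765; Δ=(26.3638−38.8975)/(28.2624−15.7286)=-1.0000; B=V−Δ·S=51.0525
Node (2,1) S=44.1600: V=(p*·3.8422+(1−p*)·26.3638)/1.07=6.8925; Δ=(3.8422−26.3638)/(50.7840−28.2624)=-1.0000; B=V−Δ·S=51.0525
Node (2,2) S=79.3500: V=(p*·0.0071+(1−p*)·3.8422)/1.07=0.5689; Δ=(0.0071−3.8422)/(91.2525−50.7840)=-0.0948; B=V−Δ·S=8.0886
Node (1,0) S=38.4000: V=(p*·6.8925+(1−p*)·26.4765)/1.07=9.3126; Δ=(6.8925−26.4765)/(44.1600−24.5760)=-1.0000; B=V−Δ·S=47.7126
Node (1,1) S=69.0000: V=(p*·0.5689+(1−p*)·6.8925)/1.07=1.4587; Δ=(0.5689−6.8925)/(79.3500−44.1600)=-0.1797; B=V−Δ·S=13.8580
Node (0,0) S=60.0000: V=(p*·1.4587+(1−p*)·9.3126)/1.07=2.5147; Δ=(1.4587−9.3126)/(69.0000−38.4000)=-0.2567; B=V−Δ·S=17.9145
The time-0 hedge costs 2.5147, which is the no-arbitrage price.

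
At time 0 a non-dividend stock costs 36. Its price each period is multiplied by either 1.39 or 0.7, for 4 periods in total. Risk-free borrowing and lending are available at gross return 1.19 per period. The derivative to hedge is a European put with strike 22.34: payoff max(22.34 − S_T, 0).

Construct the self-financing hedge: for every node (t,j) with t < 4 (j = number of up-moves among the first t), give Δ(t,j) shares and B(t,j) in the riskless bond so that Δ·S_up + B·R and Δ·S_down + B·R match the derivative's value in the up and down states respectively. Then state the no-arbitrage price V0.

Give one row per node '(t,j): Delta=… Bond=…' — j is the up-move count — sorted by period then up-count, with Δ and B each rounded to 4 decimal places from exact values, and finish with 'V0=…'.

(0,0): Delta=-0.0271 Bond=1.2020
(1,0): Delta=-0.1156 Bond=3.6612
(1,1): Delta=-0.0089 Bond=0.5199
(2,0): Delta=-0.4243 Bond=9.8019
(2,1): Delta=-0.0522 Bond=2.1344
(2,2): Delta=0.0000 Bond=0.0000
(3,0): Delta=-1.0000 Bond=18.7731
(3,1): Delta=-0.3060 Bond=8.7627
(3,2): Delta=0.0000 Bond=0.0000
(3,3): Delta=0.0000 Bond=0.0000
V0=0.2268

Under the risk-neutral measure, an up-move has probability p* = (R−d)/(u−d) = 0.7101 and values discount at R = 1.19.
At expiry t=4: V(4,0)=13.6964, V(4,1)=5.1763, V(4,2)=0.0000, V(4,3)=0.0000, V(4,4)=0.0000
  t=3,j=0: stock 12.3480 → up 17.1637 (V=5.1763), down 8.6436 (V=13.6964). Price 6.4251; hedge Δ=-1.0000, bond B=18.7731.
  t=3,j=1: stock 24.5196 → up 34.0822 (V=0.0000), down 17.1637 (V=5.1763). Price 1.2608; hedge Δ=-0.3060, bond B=8.7627.
  t=3,j=2: stock 48.6889 → up 67.6776 (V=0.0000), down 34.0822 (V=0.0000). Price 0.0000; hedge Δ=0.0000, bond B=0.0000.
  t=3,j=3: stock 96.6823 → up 134.3884 (V=0.0000), down 67.6776 (V=0.0000). Price 0.0000; hedge Δ=0.0000, bond B=0.0000.
  t=2,j=0: stock 17.6400 → up 24.5196 (V=1.2608), down 12.3480 (V=6.4251). Price 2.3174; hedge Δ=-0.4243, bond B=9.8019.
  t=2,j=1: stock 35.0280 → up 48.6889 (V=0.0000), down 24.5196 (V=1.2608). Price 0.3071; hedge Δ=-0.0522, bond B=2.1344.
  t=2,j=2: stock 69.5556 → up 96.6823 (V=0.0000), down 48.6889 (V=0.0000). Price 0.0000; hedge Δ=0.0000, bond B=0.0000.
  t=1,j=0: stock 25.2000 → up 35.0280 (V=0.3071), down 17.6400 (V=2.3174). Price 0.7477; hedge Δ=-0.1156, bond B=3.6612.
  t=1,j=1: stock 50.0400 → up 69.5556 (V=0.0000), down 35.0280 (V=0.3071). Price 0.0748; hedge Δ=-0.0089, bond B=0.5199.
  t=0,j=0: stock 36.0000 → up 50.0400 (V=0.0748), down 25.2000 (V=0.7477). Price 0.2268; hedge Δ=-0.0271, bond B=1.2020.
The time-0 hedge costs 0.2268, which is the no-arbitrage price.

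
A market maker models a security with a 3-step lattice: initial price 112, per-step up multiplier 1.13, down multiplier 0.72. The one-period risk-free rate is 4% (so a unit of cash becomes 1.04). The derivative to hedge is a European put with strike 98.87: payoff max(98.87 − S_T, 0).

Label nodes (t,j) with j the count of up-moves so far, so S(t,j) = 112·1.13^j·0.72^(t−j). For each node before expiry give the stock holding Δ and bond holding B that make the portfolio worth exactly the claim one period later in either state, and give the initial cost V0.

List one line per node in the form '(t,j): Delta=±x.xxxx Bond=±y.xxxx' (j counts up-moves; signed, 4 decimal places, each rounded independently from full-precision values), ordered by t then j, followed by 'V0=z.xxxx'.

(0,0): Delta=-0.2526 Bond=32.1600
(1,0): Delta=-0.9070 Bond=86.2163
(1,1): Delta=-0.1353 Bond=18.6048
(2,0): Delta=-1.0000 Bond=95.0673
(2,1): Delta=-0.8903 Bond=88.1456
(2,2): Delta=0.0000 Bond=0.0000
V0=3.8727

Under the risk-neutral measure, an up-move has probability p* = (R−d)/(u−d) = 0.7805 and values discount at R = 1.04.
At expiry t=3: V(3,0)=57.0662, V(3,1)=33.2613, V(3,2)=0.0000, V(3,3)=0.0000
(2,0): S=58.0608. Δ = (V_up−V_dn)/(S_up−S_dn) = (33.2613−57.0662)/(65.6087−41.8038) = -1.0000. V = [p*·33.2613 + (1−p*)·57.0662]/1.04 = 37.0065. B = V − Δ·S = 95.0673.
(2,1): S=91.1232. Δ = (V_up−V_dn)/(S_up−S_dn) = (0.0000−33.2613)/(102.9692−65.6087) = -0.8903. V = [p*·0.0000 + (1−p*)·33.2613]/1.04 = 7.0204. B = V − Δ·S = 88.1456.
(2,2): S=143.0128. Δ = (V_up−V_dn)/(S_up−S_dn) = (0.0000−0.0000)/(161.6045−102.9692) = 0.0000. V = [p*·0.0000 + (1−p*)·0.0000]/1.04 = 0.0000. B = V − Δ·S = 0.0000.
(1,0): S=80.6400. Δ = (V_up−V_dn)/(S_up−S_dn) = (7.0204−37.0065)/(91.1232−58.0608) = -0.9070. V = [p*·7.0204 + (1−p*)·37.0065]/1.04 = 13.0796. B = V − Δ·S = 86.2163.
(1,1): S=126.5600. Δ = (V_up−V_dn)/(S_up−S_dn) = (0.0000−7.0204)/(143.0128−91.1232) = -0.1353. V = [p*·0.0000 + (1−p*)·7.0204]/1.04 = 1.4818. B = V − Δ·S = 18.6048.
(0,0): S=112.0000. Δ = (V_up−V_dn)/(S_up−S_dn) = (1.4818−13.0796)/(126.5600−80.6400) = -0.2526. V = [p*·1.4818 + (1−p*)·13.0796]/1.04 = 3.8727. B = V − Δ·S = 32.1600.
Root portfolio cost Δ·112+B reproduces V0=3.8727.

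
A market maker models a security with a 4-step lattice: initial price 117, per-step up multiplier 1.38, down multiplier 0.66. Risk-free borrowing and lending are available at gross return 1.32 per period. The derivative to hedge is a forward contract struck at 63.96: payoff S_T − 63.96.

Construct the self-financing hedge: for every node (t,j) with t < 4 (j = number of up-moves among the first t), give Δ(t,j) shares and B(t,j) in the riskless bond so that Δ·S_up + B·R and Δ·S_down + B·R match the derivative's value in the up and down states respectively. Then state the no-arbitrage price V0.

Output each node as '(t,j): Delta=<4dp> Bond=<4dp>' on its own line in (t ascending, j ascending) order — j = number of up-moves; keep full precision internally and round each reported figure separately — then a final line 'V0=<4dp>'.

Since d<R<u, set p* = (R−d)/(u−d) = 0.9167; price each node as the discounted p*-expectation of its children.
Terminal values V(4,·): V(4,0)=-41.7596, V(4,1)=-17.5409, V(4,2)=33.0981, V(4,3)=138.9797, V(4,4)=360.3685
  t=3,j=0: stock 33.6370 → up 46.4191 (V=-17.5409), down 22.2004 (V=-41.7596). Price -14.8175; hedge Δ=1.0000, bond B=-48.4545.
  t=3,j=1: stock 70.3320 → up 97.0581 (V=33.0981), down 46.4191 (V=-17.5409). Price 21.8774; hedge Δ=1.0000, bond B=-48.4545.
  t=3,j=2: stock 147.0578 → up 202.9397 (V=138.9797), down 97.0581 (V=33.0981). Price 98.6032; hedge Δ=1.0000, bond B=-48.4545.
  t=3,j=3: stock 307.4844 → up 424.3285 (V=360.3685), down 202.9397 (V=138.9797). Price 259.0299; hedge Δ=1.0000, bond B=-48.4545.
  t=2,j=0: stock 50.9652 → up 70.3320 (V=21.8774), down 33.6370 (V=-14.8175). Price 14.2572; hedge Δ=1.0000, bond B=-36.7080.
  t=2,j=1: stock 106.5636 → up 147.0578 (V=98.6032), down 70.3320 (V=21.8774). Price 69.8556; hedge Δ=1.0000, bond B=-36.7080.
  t=2,j=2: stock 222.8148 → up 307.4844 (V=259.0299), down 147.0578 (V=98.6032). Price 186.1068; hedge Δ=1.0000, bond B=-36.7080.
  t=1,j=0: stock 77.2200 → up 106.5636 (V=69.8556), down 50.9652 (V=14.2572). Price 49.4109; hedge Δ=1.0000, bond B=-27.8091.
  t=1,j=1: stock 161.4600 → up 222.8148 (V=186.1068), down 106.5636 (V=69.8556). Price 133.6509; hedge Δ=1.0000, bond B=-27.8091.
  t=0,j=0: stock 117.0000 → up 161.4600 (V=133.6509), down 77.2200 (V=49.4109). Price 95.9325; hedge Δ=1.0000, bond B=-21.0675.
Each (Δ,B) replicates both successor values, so the strategy is self-financing and V0 is arbitrage-free.

(0,0): Delta=1.0000 Bond=-21.0675
(1,0): Delta=1.0000 Bond=-27.8091
(1,1): Delta=1.0000 Bond=-27.8091
(2,0): Delta=1.0000 Bond=-36.7080
(2,1): Delta=1.0000 Bond=-36.7080
(2,2): Delta=1.0000 Bond=-36.7080
(3,0): Delta=1.0000 Bond=-48.4545
(3,1): Delta=1.0000 Bond=-48.4545
(3,2): Delta=1.0000 Bond=-48.4545
(3,3): Delta=1.0000 Bond=-48.4545
V0=95.9325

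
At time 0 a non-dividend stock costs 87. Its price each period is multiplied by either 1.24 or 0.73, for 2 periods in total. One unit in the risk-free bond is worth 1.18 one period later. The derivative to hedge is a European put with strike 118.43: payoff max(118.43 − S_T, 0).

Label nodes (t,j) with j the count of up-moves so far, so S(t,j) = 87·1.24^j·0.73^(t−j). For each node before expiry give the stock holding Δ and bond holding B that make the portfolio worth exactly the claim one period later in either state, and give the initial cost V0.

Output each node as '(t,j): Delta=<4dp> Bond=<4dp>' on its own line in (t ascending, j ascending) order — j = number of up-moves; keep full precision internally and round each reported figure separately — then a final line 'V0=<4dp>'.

(0,0): Delta=-0.7415 Bond=71.1394
(1,0): Delta=-1.0000 Bond=100.3644
(1,1): Delta=-0.7212 Bond=81.7551
V0=6.6325

Under the risk-neutral measure, an up-move has probability p* = (R−d)/(u−d) = 0.8824 and values discount at R = 1.18.
Terminal payoffs: V(2,0)=72.0677, V(2,1)=39.6776, V(2,2)=0.0000
(1,0): S=63.5100. Δ = (V_up−V_dn)/(S_up−S_dn) = (39.6776−72.0677)/(78.7524−46.3623) = -1.0000. V = [p*·39.6776 + (1−p*)·72.0677]/1.18 = 36.8544. B = V − Δ·S = 100.3644.
(1,1): S=107.8800. Δ = (V_up−V_dn)/(S_up−S_dn) = (0.0000−39.6776)/(133.7712−78.7524) = -0.7212. V = [p*·0.0000 + (1−p*)·39.6776]/1.18 = 3.9559. B = V − Δ·S = 81.7551.
(0,0): S=87.0000. Δ = (V_up−V_dn)/(S_up−S_dn) = (3.9559−36.8544)/(107.8800−63.5100) = -0.7415. V = [p*·3.9559 + (1−p*)·36.8544]/1.18 = 6.6325. B = V − Δ·S = 71.1394.
Self-financing check: at every node Δ·S+B equals the discounted successor values.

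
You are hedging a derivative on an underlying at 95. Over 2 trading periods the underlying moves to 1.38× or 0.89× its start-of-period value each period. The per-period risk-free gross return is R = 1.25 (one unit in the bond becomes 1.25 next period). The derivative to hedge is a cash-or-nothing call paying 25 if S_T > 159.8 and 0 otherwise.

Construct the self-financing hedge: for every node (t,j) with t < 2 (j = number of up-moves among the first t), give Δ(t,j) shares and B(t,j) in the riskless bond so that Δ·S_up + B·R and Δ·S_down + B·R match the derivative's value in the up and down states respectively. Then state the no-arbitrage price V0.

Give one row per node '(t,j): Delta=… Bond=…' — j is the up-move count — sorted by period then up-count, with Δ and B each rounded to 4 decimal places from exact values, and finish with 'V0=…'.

Since d<R<u, set p* = (R−d)/(u−d) = 0.7347; price each node as the discounted p*-expectation of its children.
Terminal values V(2,·): V(2,0)=0.0000, V(2,1)=0.0000, V(2,2)=25.0000
  t=1,j=0: stock 84.5500 → up 116.6790 (V=0.0000), down 75.2495 (V=0.0000). Price 0.0000; hedge Δ=0.0000, bond B=0.0000.
  t=1,j=1: stock 131.1000 → up 180.9180 (V=25.0000), down 116.6790 (V=0.0000). Price 14.6939; hedge Δ=0.3892, bond B=-36.3265.
  t=0,j=0: stock 95.0000 → up 131.1000 (V=14.6939), down 84.5500 (V=0.0000). Price 8.6364; hedge Δ=0.3157, bond B=-21.3511.
Root portfolio cost Δ·95+B reproduces V0=8.6364.

(0,0): Delta=0.3157 Bond=-21.3511
(1,0): Delta=0.0000 Bond=0.0000
(1,1): Delta=0.3892 Bond=-36.3265
V0=8.6364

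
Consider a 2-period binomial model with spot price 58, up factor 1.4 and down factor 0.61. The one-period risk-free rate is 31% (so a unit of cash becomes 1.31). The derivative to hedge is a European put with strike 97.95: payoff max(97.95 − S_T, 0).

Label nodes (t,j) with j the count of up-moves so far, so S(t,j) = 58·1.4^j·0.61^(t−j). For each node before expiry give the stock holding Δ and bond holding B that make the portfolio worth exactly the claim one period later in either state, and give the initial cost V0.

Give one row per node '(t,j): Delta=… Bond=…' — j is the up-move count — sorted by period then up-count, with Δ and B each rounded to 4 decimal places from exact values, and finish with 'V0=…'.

(0,0): Delta=-0.7678 Bond=50.8058
(1,0): Delta=-1.0000 Bond=74.7710
(1,1): Delta=-0.7548 Bond=65.4993
V0=6.2737

The replicating-portfolio and risk-neutral prices coincide; use p* = (1.31−0.61)/(1.4−0.61) = 0.8861 for the latter.
Terminal values V(2,·): V(2,0)=76.3682, V(2,1)=48.4180, V(2,2)=0.0000
Node (1,0) S=35.3800: V=(p*·48.4180+(1−p*)·76.3682)/1.31=39.3910; Δ=(48.4180−76.3682)/(49.5320−21.5818)=-1.0000; B=V−Δ·S=74.7710
Node (1,1) S=81.2000: V=(p*·0.0000+(1−p*)·48.4180)/1.31=4.2107; Δ=(0.0000−48.4180)/(113.6800−49.5320)=-0.7548; B=V−Δ·S=65.4993
Node (0,0) S=58.0000: V=(p*·4.2107+(1−p*)·39.3910)/1.31=6.2737; Δ=(4.2107−39.3910)/(81.2000−35.3800)=-0.7678; B=V−Δ·S=50.8058
Self-financing check: at every node Δ·S+B equals the discounted successor values.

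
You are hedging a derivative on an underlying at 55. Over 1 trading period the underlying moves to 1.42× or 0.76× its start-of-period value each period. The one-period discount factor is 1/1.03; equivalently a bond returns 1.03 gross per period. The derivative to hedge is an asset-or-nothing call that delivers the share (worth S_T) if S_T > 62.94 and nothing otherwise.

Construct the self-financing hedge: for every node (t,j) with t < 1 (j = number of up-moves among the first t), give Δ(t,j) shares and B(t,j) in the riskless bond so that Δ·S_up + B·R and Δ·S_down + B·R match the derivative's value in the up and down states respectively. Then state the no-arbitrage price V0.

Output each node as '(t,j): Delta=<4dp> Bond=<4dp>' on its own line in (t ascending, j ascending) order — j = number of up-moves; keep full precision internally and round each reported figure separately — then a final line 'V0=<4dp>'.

(0,0): Delta=2.1515 Bond=-87.3139
V0=31.0194

No-arbitrage ⇒ martingale measure with p* = (R−d)/(u−d) = 0.4091.
Terminal values V(1,·): V(1,0)=0.0000, V(1,1)=78.1000
  t=0,j=0: stock 55.0000 → up 78.1000 (V=78.1000), down 41.8000 (V=0.0000). Price 31.0194; hedge Δ=2.1515, bond B=-87.3139.
Self-financing check: at every node Δ·S+B equals the discounted successor values.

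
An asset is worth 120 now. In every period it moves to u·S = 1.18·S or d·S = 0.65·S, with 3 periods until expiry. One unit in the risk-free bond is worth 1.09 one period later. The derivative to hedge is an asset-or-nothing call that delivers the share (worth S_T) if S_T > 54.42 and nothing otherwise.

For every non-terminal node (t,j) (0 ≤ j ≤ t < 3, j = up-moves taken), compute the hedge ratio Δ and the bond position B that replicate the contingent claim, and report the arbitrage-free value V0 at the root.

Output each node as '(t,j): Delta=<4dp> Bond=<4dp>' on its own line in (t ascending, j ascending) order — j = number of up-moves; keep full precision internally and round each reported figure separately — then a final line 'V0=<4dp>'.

(0,0): Delta=1.0126 Bond=-1.6337
(1,0): Delta=1.1242 Bond=-10.4868
(1,1): Delta=1.0000 Bond=0.0000
(2,0): Delta=2.2264 Bond=-67.3133
(2,1): Delta=1.0000 Bond=0.0000
(2,2): Delta=1.0000 Bond=0.0000
V0=119.8754

Since d<R<u, set p* = (R−d)/(u−d) = 0.8302; price each node as the discounted p*-expectation of its children.
Terminal payoffs: V(3,0)=0.0000, V(3,1)=59.8260, V(3,2)=108.6072, V(3,3)=197.1638
(2,0): S=50.7000. Δ = (V_up−V_dn)/(S_up−S_dn) = (59.8260−0.0000)/(59.8260−32.9550) = 2.2264. V = [p*·59.8260 + (1−p*)·0.0000]/1.09 = 45.5659. B = V − Δ·S = -67.3133.
(2,1): S=92.0400. Δ = (V_up−V_dn)/(S_up−S_dn) = (108.6072−59.8260)/(108.6072−59.8260) = 1.0000. V = [p*·108.6072 + (1−p*)·59.8260]/1.09 = 92.0400. B = V − Δ·S = 0.0000.
(2,2): S=167.0880. Δ = (V_up−V_dn)/(S_up−S_dn) = (197.1638−108.6072)/(197.1638−108.6072) = 1.0000. V = [p*·197.1638 + (1−p*)·108.6072]/1.09 = 167.0880. B = V − Δ·S = 0.0000.
(1,0): S=78.0000. Δ = (V_up−V_dn)/(S_up−S_dn) = (92.0400−45.5659)/(92.0400−50.7000) = 1.1242. V = [p*·92.0400 + (1−p*)·45.5659]/1.09 = 77.2002. B = V − Δ·S = -10.4868.
(1,1): S=141.6000. Δ = (V_up−V_dn)/(S_up−S_dn) = (167.0880−92.0400)/(167.0880−92.0400) = 1.0000. V = [p*·167.0880 + (1−p*)·92.0400]/1.09 = 141.6000. B = V − Δ·S = 0.0000.
(0,0): S=120.0000. Δ = (V_up−V_dn)/(S_up−S_dn) = (141.6000−77.2002)/(141.6000−78.0000) = 1.0126. V = [p*·141.6000 + (1−p*)·77.2002]/1.09 = 119.8754. B = V − Δ·S = -1.6337.
The time-0 hedge costs 119.8754, which is the no-arbitrage price.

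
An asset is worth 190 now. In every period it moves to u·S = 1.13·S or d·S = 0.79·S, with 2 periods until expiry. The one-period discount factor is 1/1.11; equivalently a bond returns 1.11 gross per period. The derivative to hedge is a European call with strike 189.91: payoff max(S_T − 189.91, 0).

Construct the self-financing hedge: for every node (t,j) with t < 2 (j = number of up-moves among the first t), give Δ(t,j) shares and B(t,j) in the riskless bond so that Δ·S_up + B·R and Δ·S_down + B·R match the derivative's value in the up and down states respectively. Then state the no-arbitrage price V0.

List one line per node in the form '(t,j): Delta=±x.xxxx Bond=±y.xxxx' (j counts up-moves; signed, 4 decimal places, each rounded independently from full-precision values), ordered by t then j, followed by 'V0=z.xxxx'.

(0,0): Delta=0.6917 Bond=-93.5389
(1,0): Delta=0.0000 Bond=0.0000
(1,1): Delta=0.7220 Bond=-110.3174
V0=37.8892

The replicating-portfolio and risk-neutral prices coincide; use p* = (1.11−0.79)/(1.13−0.79) = 0.9412 for the latter.
Terminal payoffs: V(2,0)=0.0000, V(2,1)=0.0000, V(2,2)=52.7010
Node (1,0) S=150.1000: V=(p*·0.0000+(1−p*)·0.0000)/1.11=0.0000; Δ=(0.0000−0.0000)/(169.6130−118.5790)=0.0000; B=V−Δ·S=0.0000
Node (1,1) S=214.7000: V=(p*·52.7010+(1−p*)·0.0000)/1.11=44.6855; Δ=(52.7010−0.0000)/(242.6110−169.6130)=0.7220; B=V−Δ·S=-110.3174
Node (0,0) S=190.0000: V=(p*·44.6855+(1−p*)·0.0000)/1.11=37.8892; Δ=(44.6855−0.0000)/(214.7000−150.1000)=0.6917; B=V−Δ·S=-93.5389
Self-financing check: at every node Δ·S+B equals the discounted successor values.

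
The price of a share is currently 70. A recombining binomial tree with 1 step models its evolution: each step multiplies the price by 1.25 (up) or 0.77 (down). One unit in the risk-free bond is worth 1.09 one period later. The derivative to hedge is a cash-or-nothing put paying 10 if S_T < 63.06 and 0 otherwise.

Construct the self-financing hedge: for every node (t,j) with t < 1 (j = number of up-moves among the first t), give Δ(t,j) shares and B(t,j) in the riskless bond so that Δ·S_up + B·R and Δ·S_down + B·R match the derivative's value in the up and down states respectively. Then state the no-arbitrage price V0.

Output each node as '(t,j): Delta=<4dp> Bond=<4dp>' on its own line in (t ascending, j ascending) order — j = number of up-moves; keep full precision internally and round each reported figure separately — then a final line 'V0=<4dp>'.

Since d<R<u, set p* = (R−d)/(u−d) = 0.6667; price each node as the discounted p*-expectation of its children.
Payoff layer (t=1): V(1,0)=10.0000, V(1,1)=0.0000
  t=0,j=0: stock 70.0000 → up 87.5000 (V=0.0000), down 53.9000 (V=10.0000). Price 3.0581; hedge Δ=-0.2976, bond B=23.8914.
Each (Δ,B) replicates both successor values, so the strategy is self-financing and V0 is arbitrage-free.

(0,0): Delta=-0.2976 Bond=23.8914
V0=3.0581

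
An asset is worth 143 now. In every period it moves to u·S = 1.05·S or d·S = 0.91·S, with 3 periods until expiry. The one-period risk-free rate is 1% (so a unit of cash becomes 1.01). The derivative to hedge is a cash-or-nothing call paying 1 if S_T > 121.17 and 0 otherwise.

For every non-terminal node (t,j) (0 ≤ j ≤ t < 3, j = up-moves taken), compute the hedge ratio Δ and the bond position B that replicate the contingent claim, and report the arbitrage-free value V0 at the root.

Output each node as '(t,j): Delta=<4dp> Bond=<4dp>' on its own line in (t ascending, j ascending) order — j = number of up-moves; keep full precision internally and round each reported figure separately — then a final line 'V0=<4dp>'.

Since d<R<u, set p* = (R−d)/(u−d) = 0.7143; price each node as the discounted p*-expectation of its children.
Payoff layer (t=3): V(3,0)=0.0000, V(3,1)=1.0000, V(3,2)=1.0000, V(3,3)=1.0000
Node (2,0) S=118.4183: V=(p*·1.0000+(1−p*)·0.0000)/1.01=0.7072; Δ=(1.0000−0.0000)/(124.3392−107.7607)=0.0603; B=V−Δ·S=-6.4356
Node (2,1) S=136.6365: V=(p*·1.0000+(1−p*)·1.0000)/1.01=0.9901; Δ=(1.0000−1.0000)/(143.4683−124.3392)=0.0000; B=V−Δ·S=0.9901
Node (2,2) S=157.6575: V=(p*·1.0000+(1−p*)·1.0000)/1.01=0.9901; Δ=(1.0000−1.0000)/(165.5404−143.4683)=0.0000; B=V−Δ·S=0.9901
Node (1,0) S=130.1300: V=(p*·0.9901+(1−p*)·0.7072)/1.01=0.9003; Δ=(0.9901−0.7072)/(136.6365−118.4183)=0.0155; B=V−Δ·S=-1.1203
Node (1,1) S=150.1500: V=(p*·0.9901+(1−p*)·0.9901)/1.01=0.9803; Δ=(0.9901−0.9901)/(157.6575−136.6365)=0.0000; B=V−Δ·S=0.9803
Node (0,0) S=143.0000: V=(p*·0.9803+(1−p*)·0.9003)/1.01=0.9480; Δ=(0.9803−0.9003)/(150.1500−130.1300)=0.0040; B=V−Δ·S=0.3764
The time-0 hedge costs 0.9480, which is the no-arbitrage price.

(0,0): Delta=0.0040 Bond=0.3764
(1,0): Delta=0.0155 Bond=-1.1203
(1,1): Delta=0.0000 Bond=0.9803
(2,0): Delta=0.0603 Bond=-6.4356
(2,1): Delta=0.0000 Bond=0.9901
(2,2): Delta=0.0000 Bond=0.9901
V0=0.9480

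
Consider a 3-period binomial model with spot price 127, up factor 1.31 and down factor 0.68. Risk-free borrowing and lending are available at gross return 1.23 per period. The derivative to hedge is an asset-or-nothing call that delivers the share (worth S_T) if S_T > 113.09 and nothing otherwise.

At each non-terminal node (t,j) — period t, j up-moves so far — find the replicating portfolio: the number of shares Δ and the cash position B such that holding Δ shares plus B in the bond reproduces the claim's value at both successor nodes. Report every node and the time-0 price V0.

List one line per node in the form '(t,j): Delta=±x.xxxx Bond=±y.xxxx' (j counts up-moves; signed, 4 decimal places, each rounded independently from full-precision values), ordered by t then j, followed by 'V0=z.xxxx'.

Since d<R<u, set p* = (R−d)/(u−d) = 0.8730; price each node as the discounted p*-expectation of its children.
Terminal values V(3,·): V(3,0)=0.0000, V(3,1)=0.0000, V(3,2)=148.2024, V(3,3)=285.5076
  t=2,j=0: stock 58.7248 → up 76.9295 (V=0.0000), down 39.9329 (V=0.0000). Price 0.0000; hedge Δ=0.0000, bond B=0.0000.
  t=2,j=1: stock 113.1316 → up 148.2024 (V=148.2024), down 76.9295 (V=0.0000). Price 105.1895; hedge Δ=2.0794, bond B=-130.0524.
  t=2,j=2: stock 217.9447 → up 285.5076 (V=285.5076), down 148.2024 (V=148.2024). Price 217.9447; hedge Δ=1.0000, bond B=0.0000.
  t=1,j=0: stock 86.3600 → up 113.1316 (V=105.1895), down 58.7248 (V=0.0000). Price 74.6602; hedge Δ=1.9334, bond B=-92.3072.
  t=1,j=1: stock 166.3700 → up 217.9447 (V=217.9447), down 113.1316 (V=105.1895). Price 165.5501; hedge Δ=1.0758, bond B=-13.4265.
  t=0,j=0: stock 127.0000 → up 166.3700 (V=165.5501), down 86.3600 (V=74.6602). Price 125.2102; hedge Δ=1.1360, bond B=-19.0594.
Each (Δ,B) replicates both successor values, so the strategy is self-financing and V0 is arbitrage-free.

(0,0): Delta=1.1360 Bond=-19.0594
(1,0): Delta=1.9334 Bond=-92.3072
(1,1): Delta=1.0758 Bond=-13.4265
(2,0): Delta=0.0000 Bond=0.0000
(2,1): Delta=2.0794 Bond=-130.0524
(2,2): Delta=1.0000 Bond=0.0000
V0=125.2102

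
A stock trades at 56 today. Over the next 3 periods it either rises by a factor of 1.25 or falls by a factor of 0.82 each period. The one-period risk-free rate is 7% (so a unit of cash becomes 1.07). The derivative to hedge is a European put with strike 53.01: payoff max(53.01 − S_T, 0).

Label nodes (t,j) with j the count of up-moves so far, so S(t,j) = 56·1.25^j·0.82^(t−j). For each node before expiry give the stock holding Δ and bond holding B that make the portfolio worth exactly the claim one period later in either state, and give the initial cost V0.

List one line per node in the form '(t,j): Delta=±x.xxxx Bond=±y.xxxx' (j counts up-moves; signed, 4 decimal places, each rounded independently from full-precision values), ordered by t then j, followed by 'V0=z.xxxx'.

(0,0): Delta=-0.2078 Bond=14.4458
(1,0): Delta=-0.4843 Bond=28.1534
(1,1): Delta=-0.0772 Bond=6.3155
(2,0): Delta=-1.0000 Bond=49.5421
(2,1): Delta=-0.2407 Bond=16.1432
(2,2): Delta=0.0000 Bond=0.0000
V0=2.8077

Since d<R<u, set p* = (R−d)/(u−d) = 0.5814; price each node as the discounted p*-expectation of its children.
At expiry t=3: V(3,0)=22.1334, V(3,1)=5.9420, V(3,2)=0.0000, V(3,3)=0.0000
  t=2,j=0: stock 37.6544 → up 47.0680 (V=5.9420), down 30.8766 (V=22.1334). Price 11.8877; hedge Δ=-1.0000, bond B=49.5421.
  t=2,j=1: stock 57.4000 → up 71.7500 (V=0.0000), down 47.0680 (V=5.9420). Price 2.3246; hedge Δ=-0.2407, bond B=16.1432.
  t=2,j=2: stock 87.5000 → up 109.3750 (V=0.0000), down 71.7500 (V=0.0000). Price 0.0000; hedge Δ=0.0000, bond B=0.0000.
  t=1,j=0: stock 45.9200 → up 57.4000 (V=2.3246), down 37.6544 (V=11.8877). Price 5.9138; hedge Δ=-0.4843, bond B=28.1534.
  t=1,j=1: stock 70.0000 → up 87.5000 (V=0.0000), down 57.4000 (V=2.3246). Price 0.9094; hedge Δ=-0.0772, bond B=6.3155.
  t=0,j=0: stock 56.0000 → up 70.0000 (V=0.9094), down 45.9200 (V=5.9138). Price 2.8077; hedge Δ=-0.2078, bond B=14.4458.
The time-0 hedge costs 2.8077, which is the no-arbitrage price.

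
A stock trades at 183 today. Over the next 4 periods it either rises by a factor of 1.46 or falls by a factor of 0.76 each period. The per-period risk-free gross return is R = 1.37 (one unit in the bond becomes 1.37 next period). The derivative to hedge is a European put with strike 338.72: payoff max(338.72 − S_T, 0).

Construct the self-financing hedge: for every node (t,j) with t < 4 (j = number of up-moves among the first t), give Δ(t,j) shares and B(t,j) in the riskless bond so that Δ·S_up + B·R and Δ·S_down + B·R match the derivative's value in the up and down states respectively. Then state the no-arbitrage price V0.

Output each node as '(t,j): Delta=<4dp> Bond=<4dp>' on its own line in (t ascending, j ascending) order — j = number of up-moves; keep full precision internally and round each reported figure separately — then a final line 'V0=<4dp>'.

(0,0): Delta=-0.1154 Bond=24.0270
(1,0): Delta=-0.6089 Bond=101.5510
(1,1): Delta=-0.0775 Bond=22.7907
(2,0): Delta=-1.0000 Bond=180.4678
(2,1): Delta=-0.5788 Bond=133.0251
(2,2): Delta=-0.0390 Bond=16.2033
(3,0): Delta=-1.0000 Bond=247.2409
(3,1): Delta=-1.0000 Bond=247.2409
(3,2): Delta=-0.5465 Bond=172.6548
(3,3): Delta=0.0000 Bond=0.0000
V0=2.9120

Since d<R<u, set p* = (R−d)/(u−d) = 0.8714; price each node as the discounted p*-expectation of its children.
At expiry t=4: V(4,0)=277.6672, V(4,1)=221.4344, V(4,2)=113.4082, V(4,3)=0.0000, V(4,4)=0.0000
Node (3,0) S=80.3326: V=(p*·221.4344+(1−p*)·277.6672)/1.37=166.9083; Δ=(221.4344−277.6672)/(117.2856−61.0528)=-1.0000; B=V−Δ·S=247.2409
Node (3,1) S=154.3232: V=(p*·113.4082+(1−p*)·221.4344)/1.37=92.9177; Δ=(113.4082−221.4344)/(225.3118−117.2856)=-1.0000; B=V−Δ·S=247.2409
Node (3,2) S=296.4629: V=(p*·0.0000+(1−p*)·113.4082)/1.37=10.6431; Δ=(0.0000−113.4082)/(432.8359−225.3118)=-0.5465; B=V−Δ·S=172.6548
Node (3,3) S=569.5209: V=(p*·0.0000+(1−p*)·0.0000)/1.37=0.0000; Δ=(0.0000−0.0000)/(831.5005−432.8359)=0.0000; B=V−Δ·S=0.0000
Node (2,0) S=105.7008: V=(p*·92.9177+(1−p*)·166.9083)/1.37=74.7670; Δ=(92.9177−166.9083)/(154.3232−80.3326)=-1.0000; B=V−Δ·S=180.4678
Node (2,1) S=203.0568: V=(p*·10.6431+(1−p*)·92.9177)/1.37=15.4900; Δ=(10.6431−92.9177)/(296.4629−154.3232)=-0.5788; B=V−Δ·S=133.0251
Node (2,2) S=390.0828: V=(p*·0.0000+(1−p*)·10.6431)/1.37=0.9988; Δ=(0.0000−10.6431)/(569.5209−296.4629)=-0.0390; B=V−Δ·S=16.2033
Node (1,0) S=139.0800: V=(p*·15.4900+(1−p*)·74.7670)/1.37=16.8696; Δ=(15.4900−74.7670)/(203.0568−105.7008)=-0.6089; B=V−Δ·S=101.5510
Node (1,1) S=267.1800: V=(p*·0.9988+(1−p*)·15.4900)/1.37=2.0890; Δ=(0.9988−15.4900)/(390.0828−203.0568)=-0.0775; B=V−Δ·S=22.7907
Node (0,0) S=183.0000: V=(p*·2.0890+(1−p*)·16.8696)/1.37=2.9120; Δ=(2.0890−16.8696)/(267.1800−139.0800)=-0.1154; B=V−Δ·S=24.0270
The time-0 hedge costs 2.9120, which is the no-arbitrage price.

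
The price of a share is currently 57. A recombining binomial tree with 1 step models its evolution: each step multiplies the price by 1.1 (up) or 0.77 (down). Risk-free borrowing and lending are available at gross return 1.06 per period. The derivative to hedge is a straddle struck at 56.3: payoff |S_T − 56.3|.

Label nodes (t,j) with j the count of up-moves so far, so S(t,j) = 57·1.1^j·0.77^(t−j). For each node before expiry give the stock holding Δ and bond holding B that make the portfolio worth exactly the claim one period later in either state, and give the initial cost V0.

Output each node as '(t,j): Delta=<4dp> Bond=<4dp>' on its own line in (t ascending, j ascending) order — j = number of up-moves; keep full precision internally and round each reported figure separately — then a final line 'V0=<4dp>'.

Since d<R<u, set p* = (R−d)/(u−d) = 0.8788; price each node as the discounted p*-expectation of its children.
Payoff layer (t=1): V(1,0)=12.4100, V(1,1)=6.4000
(0,0): S=57.0000. Δ = (V_up−V_dn)/(S_up−S_dn) = (6.4000−12.4100)/(62.7000−43.8900) = -0.3195. V = [p*·6.4000 + (1−p*)·12.4100]/1.06 = 6.7250. B = V − Δ·S = 24.9371.
Self-financing check: at every node Δ·S+B equals the discounted successor values.

(0,0): Delta=-0.3195 Bond=24.9371
V0=6.7250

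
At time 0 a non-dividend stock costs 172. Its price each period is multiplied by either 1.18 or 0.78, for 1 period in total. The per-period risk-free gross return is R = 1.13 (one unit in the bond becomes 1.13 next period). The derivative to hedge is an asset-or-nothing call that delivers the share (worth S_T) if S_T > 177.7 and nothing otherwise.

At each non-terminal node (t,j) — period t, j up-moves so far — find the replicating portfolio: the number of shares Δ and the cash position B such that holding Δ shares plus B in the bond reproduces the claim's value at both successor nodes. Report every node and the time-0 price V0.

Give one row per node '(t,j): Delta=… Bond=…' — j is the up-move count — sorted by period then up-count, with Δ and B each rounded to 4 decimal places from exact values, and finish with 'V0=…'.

Under the risk-neutral measure, an up-move has probability p* = (R−d)/(u−d) = 0.8750 and values discount at R = 1.13.
At expiry t=1: V(1,0)=0.0000, V(1,1)=202.9600
  t=0,j=0: stock 172.0000 → up 202.9600 (V=202.9600), down 134.1600 (V=0.0000). Price 157.1593; hedge Δ=2.9500, bond B=-350.2407.
Check: Δ(0,0)·S0 + B(0,0) = 157.1593 = V0.

(0,0): Delta=2.9500 Bond=-350.2407
V0=157.1593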